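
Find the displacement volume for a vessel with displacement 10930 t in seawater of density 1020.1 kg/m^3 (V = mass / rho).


Formula: V = mass / rho
Step 1 — convert tonnes to kg: 10930 t * 1000 = 10930000 kg
Step 2 — V = 10930000 / 1020.1 ≈ 10715 m^3 (5 s.f.)

10715 m^3


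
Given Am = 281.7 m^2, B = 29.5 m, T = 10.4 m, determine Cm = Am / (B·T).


Formula: Cm = Am / (B * T)
Step 1 — B * T = 29.5 * 10.4 = 306.8 m^2
Step 2 — Cm = 281.7 / 306.8 ≈ 0.91819 (5 s.f.)

0.91819


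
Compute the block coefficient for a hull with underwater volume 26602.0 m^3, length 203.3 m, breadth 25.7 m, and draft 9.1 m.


Formula: Cb = V / (L * B * T)
Step 1 — L * B * T = 203.3 * 25.7 * 9.1 = 47545.771 m^3
Step 2 — Cb = 26602.0 / 47545.771 ≈ 0.55950 (5 s.f.)

0.55950


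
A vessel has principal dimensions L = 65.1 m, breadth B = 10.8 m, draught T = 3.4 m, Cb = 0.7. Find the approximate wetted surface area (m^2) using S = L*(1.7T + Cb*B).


Formula: S = 1.7*L*T + V/T with V = Cb*L*B*T, i.e. S = L * (1.7*T + Cb*B)
Step 1 — 1.7*T = 1.7 * 3.4 = 5.78 m
Step 2 — Cb*B = 0.7 * 10.8 = 7.56 m
Step 3 — 1.7*T + Cb*B = 5.78 + 7.56 = 13.34 m
Step 4 — S = 65.1 * 13.34 ≈ 868.43 m^2 (5 s.f.)

868.43 m^2


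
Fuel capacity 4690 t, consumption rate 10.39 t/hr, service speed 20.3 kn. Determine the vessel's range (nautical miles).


Formula: endurance = fuel / rate; range = endurance * speed
Step 1 — endurance = 4690 / 10.39 = 451.3956 hours
Step 2 — range = 451.3956 * 20.3 ≈ 9163.3 nautical miles (5 s.f.)

9163.3 NM


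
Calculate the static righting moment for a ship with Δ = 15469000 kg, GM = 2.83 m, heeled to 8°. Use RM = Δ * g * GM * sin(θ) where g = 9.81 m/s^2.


Formula: GZ = GM * sin(theta); RM = disp * g * GZ
Step 1 — GZ = 2.83 * sin(8°) = 2.83 * 0.139173 = 0.39386 m
Step 2 — RM = 15469000 * 9.81 * 0.39386 ≈ 59769000 N·m (5 s.f.)

59769000 N·m


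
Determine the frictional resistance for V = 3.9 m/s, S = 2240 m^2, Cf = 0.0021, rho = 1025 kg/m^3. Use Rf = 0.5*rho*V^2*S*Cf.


Formula: Rf = 0.5 * rho * V^2 * S * Cf
Step 1 — V^2 = 3.9^2 = 15.21
Step 2 — 0.5 * rho * V^2 = 0.5 * 1025 * 15.21 = 7795.125
Step 3 — Rf = 7795.125 * 2240 * 0.0021 ≈ 36668 N (5 s.f.)

36668 N


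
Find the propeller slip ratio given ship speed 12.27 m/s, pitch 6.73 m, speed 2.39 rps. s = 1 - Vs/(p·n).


Formula: s = 1 - Vs / (p * n)
Step 1 — p * n = 6.73 * 2.39 = 16.0847
Step 2 — Vs / (p*n) = 12.27 / 16.0847 = 0.762837 (6 d.p.)
Step 3 — s = 1 - 0.762837 = 0.237163

0.237163


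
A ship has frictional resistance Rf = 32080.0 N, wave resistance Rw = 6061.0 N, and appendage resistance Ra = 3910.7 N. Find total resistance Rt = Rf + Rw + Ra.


Formula: Rt = Rf + Rw + Ra
Substituting: Rt = 32080.0 + 6061.0 + 3910.7
Result: Rt = 42051.7 N

42051.7 N


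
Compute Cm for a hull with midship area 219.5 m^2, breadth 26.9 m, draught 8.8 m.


Formula: Cm = Am / (B * T)
Step 1 — B * T = 26.9 * 8.8 = 236.72 m^2
Step 2 — Cm = 219.5 / 236.72 ≈ 0.92726 (5 s.f.)

0.92726


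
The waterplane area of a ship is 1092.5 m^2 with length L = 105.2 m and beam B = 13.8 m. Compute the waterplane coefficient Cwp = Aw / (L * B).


Formula: Cwp = Aw / (L * B)
Step 1 — L * B = 105.2 * 13.8 = 1451.76 m^2
Step 2 — Cwp = 1092.5 / 1451.76 ≈ 0.75253 (5 s.f.)

0.75253


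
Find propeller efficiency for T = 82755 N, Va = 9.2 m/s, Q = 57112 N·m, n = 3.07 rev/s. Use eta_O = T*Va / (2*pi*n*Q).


Formula: eta = T * Va / (2 * pi * n * Q)
Step 1 — numerator = T * Va = 82755 * 9.2 = 761346.0
Step 2 — 2 * pi * n = 2 * pi * 3.07 = 19.289379
Step 3 — denominator = 19.289379 * 57112 = 1101655.01
Step 4 — eta = 761346.0 / 1101655.01 ≈ 0.69109 (5 s.f.)

0.69109


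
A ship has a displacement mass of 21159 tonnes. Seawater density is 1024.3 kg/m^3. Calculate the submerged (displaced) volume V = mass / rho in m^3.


Formula: V = mass / rho
Step 1 — convert tonnes to kg: 21159 t * 1000 = 21159000 kg
Step 2 — V = 21159000 / 1024.3 ≈ 20657 m^3 (5 s.f.)

20657 m^3


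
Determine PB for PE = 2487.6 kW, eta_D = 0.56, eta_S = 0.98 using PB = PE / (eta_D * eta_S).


Formula: PB = PE / (eta_D * eta_S)
Step 1 — combined efficiency = eta_D * eta_S = 0.56 * 0.98 = 0.5488
Step 2 — PB = 2487.6 / 0.5488 ≈ 4532.8 kW (5 s.f.)

4532.8 kW


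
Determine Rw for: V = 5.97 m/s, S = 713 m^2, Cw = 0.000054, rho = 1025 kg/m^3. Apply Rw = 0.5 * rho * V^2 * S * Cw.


Formula: Rw = 0.5 * rho * V^2 * S * Cw
Step 1 — V^2 = 5.97^2 = 35.6409
Step 2 — 0.5 * rho * V^2 = 0.5 * 1025 * 35.6409 = 18265.96125
Step 3 — Rw = 18265.96125 * 713 * 0.000054 ≈ 703.28 N (5 s.f.)

703.28 N


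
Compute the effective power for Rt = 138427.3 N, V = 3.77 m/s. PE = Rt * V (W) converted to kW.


Formula: PE = Rt * V / 1000 (kW)
Step 1 — PE (W) = 138427.3 * 3.77 = 521870.921 W
Step 2 — PE (kW) = 521870.921 / 1000 ≈ 521.87 kW (5 s.f.)

521.87 kW


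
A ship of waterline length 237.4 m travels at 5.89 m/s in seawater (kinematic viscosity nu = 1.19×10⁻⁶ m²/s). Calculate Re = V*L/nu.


Formula: Re = V * L / nu
Step 1 — V * L = 5.89 * 237.4 = 1398.286 m^2/s
Step 2 — Re = 1398.286 / 1.19e-6 = 1.18e+09

1.18e+09


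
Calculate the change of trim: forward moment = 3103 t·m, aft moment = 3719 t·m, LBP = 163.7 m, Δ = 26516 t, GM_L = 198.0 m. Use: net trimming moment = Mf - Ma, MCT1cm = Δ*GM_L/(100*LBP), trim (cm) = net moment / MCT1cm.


Formula: net trimming moment = Mf - Ma; MCT1cm = Δ*GM_L/(100*LBP); trim = net moment / MCT1cm
Step 1 — net trimming moment = 3103 - 3719 = -616 t·m
Step 2 — MCT1cm = 26516 * 198.0 / (100 * 163.7) = 320.7189 t·m/cm
Step 3 — trim = -616 / 320.7189 ≈ -1.9207 cm (5 s.f.)

-1.9207 cm


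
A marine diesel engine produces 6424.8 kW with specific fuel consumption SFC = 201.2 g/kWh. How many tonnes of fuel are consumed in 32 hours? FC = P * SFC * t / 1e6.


Formula: FC (tonnes) = P * SFC * t / 1,000,000
Step 1 — P * SFC * t = 6424.8 * 201.2 * 32 = 41365432.32 g
Step 2 — FC (tonnes) = 41365432.32 / 1,000,000 ≈ 41.365 tonnes (5 s.f.)

41.365 tonnes


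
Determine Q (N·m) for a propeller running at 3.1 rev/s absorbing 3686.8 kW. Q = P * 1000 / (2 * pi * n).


Formula: Q = P_W / (2 * pi * n)
Step 1 — P_W = 3686.8 kW * 1000 = 3686800.0 W
Step 2 — 2 * pi * n = 2 * pi * 3.1 = 19.477874
Step 3 — Q = 3686800.0 / 19.477874 ≈ 189280 N·m (5 s.f.)

189280 N·m


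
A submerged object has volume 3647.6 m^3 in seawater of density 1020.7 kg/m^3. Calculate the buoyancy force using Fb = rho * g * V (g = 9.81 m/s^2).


Formula: Fb = rho * g * V
Substituting: Fb = 1020.7 * 9.81 * 3647.6
Intermediate: 1020.7 * 9.81 = 10013.067
Result: Fb = 10013.067 * 3647.6 ≈ 36524000 N (5 s.f.)

36524000 N


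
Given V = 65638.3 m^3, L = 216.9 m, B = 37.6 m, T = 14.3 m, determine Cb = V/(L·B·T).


Formula: Cb = V / (L * B * T)
Step 1 — L * B * T = 216.9 * 37.6 * 14.3 = 116622.792 m^3
Step 2 — Cb = 65638.3 / 116622.792 ≈ 0.56283 (5 s.f.)

0.56283


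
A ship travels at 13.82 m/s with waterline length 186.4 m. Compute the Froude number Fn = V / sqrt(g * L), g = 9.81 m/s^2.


Formula: Fn = V / sqrt(g * L)
Step 1 — g * L = 9.81 * 186.4 = 1828.584
Step 2 — sqrt(g * L) = sqrt(1828.584) = 42.761946
Step 3 — Fn = 13.82 / 42.761946 ≈ 0.32318 (5 s.f.)

0.32318


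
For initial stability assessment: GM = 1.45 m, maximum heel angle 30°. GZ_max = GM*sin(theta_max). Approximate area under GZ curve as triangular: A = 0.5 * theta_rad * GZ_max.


Formula: GZ_max = GM * sin(theta); Area = 0.5 * theta_rad * GZ_max
Step 1 — GZ_max = 1.45 * sin(30°) = 1.45 * 0.5 = 0.725 m
Step 2 — theta_rad = 30 * pi/180 = 0.523599 rad
Step 3 — Area = 0.5 * 0.523599 * 0.725 ≈ 0.18980 m·rad (5 s.f.)

0.18980 m·rad


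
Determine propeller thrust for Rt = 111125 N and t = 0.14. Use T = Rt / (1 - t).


Formula: T = Rt / (1 - t)
Step 1 — (1 - t) = 1 - 0.14 = 0.86
Step 2 — T = 111125 / 0.86 ≈ 129220 N (5 s.f.)

129220 N


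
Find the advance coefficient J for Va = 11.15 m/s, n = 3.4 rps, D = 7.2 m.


Formula: J = Va / (n * D)
Step 1 — n * D = 3.4 * 7.2 = 24.48
Step 2 — J = 11.15 / 24.48 ≈ 0.45547 (5 s.f.)

0.45547


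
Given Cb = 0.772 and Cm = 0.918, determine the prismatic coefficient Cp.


Formula: Cp = Cb / Cm
Substituting: Cp = 0.772 / 0.918
Result: Cp ≈ 0.84096 (5 s.f.)

0.84096


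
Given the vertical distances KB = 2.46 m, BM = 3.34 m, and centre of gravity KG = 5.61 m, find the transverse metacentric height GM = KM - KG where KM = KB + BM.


Formula: GM = KB + BM - KG
Step 1 — KM = KB + BM = 2.46 + 3.34 = 5.8 m
Step 2 — GM = KM - KG = 5.8 - 5.61 = 0.19 m

0.19 m


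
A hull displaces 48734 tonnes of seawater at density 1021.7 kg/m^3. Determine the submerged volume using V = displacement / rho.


Formula: V = mass / rho
Step 1 — convert tonnes to kg: 48734 t * 1000 = 48734000 kg
Step 2 — V = 48734000 / 1021.7 ≈ 47699 m^3 (5 s.f.)

47699 m^3


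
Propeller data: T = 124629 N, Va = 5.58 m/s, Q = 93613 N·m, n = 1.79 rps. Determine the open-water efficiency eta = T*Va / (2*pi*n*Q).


Formula: eta = T * Va / (2 * pi * n * Q)
Step 1 — numerator = T * Va = 124629 * 5.58 = 695429.82
Step 2 — 2 * pi * n = 2 * pi * 1.79 = 11.246902
Step 3 — denominator = 11.246902 * 93613 = 1052856.24
Step 4 — eta = 695429.82 / 1052856.24 ≈ 0.66052 (5 s.f.)

0.66052


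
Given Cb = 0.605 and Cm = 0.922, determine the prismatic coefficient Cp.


Formula: Cp = Cb / Cm
Substituting: Cp = 0.605 / 0.922
Result: Cp ≈ 0.65618 (5 s.f.)

0.65618


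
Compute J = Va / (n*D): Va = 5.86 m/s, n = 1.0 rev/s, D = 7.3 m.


Formula: J = Va / (n * D)
Step 1 — n * D = 1.0 * 7.3 = 7.3
Step 2 — J = 5.86 / 7.3 ≈ 0.80274 (5 s.f.)

0.80274


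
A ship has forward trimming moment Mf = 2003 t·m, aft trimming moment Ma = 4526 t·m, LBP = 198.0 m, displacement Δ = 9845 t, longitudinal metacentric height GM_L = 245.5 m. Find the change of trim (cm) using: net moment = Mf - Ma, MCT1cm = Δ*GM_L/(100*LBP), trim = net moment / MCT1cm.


Formula: net trimming moment = Mf - Ma; MCT1cm = Δ*GM_L/(100*LBP); trim = net moment / MCT1cm
Step 1 — net trimming moment = 2003 - 4526 = -2523 t·m
Step 2 — MCT1cm = 9845 * 245.5 / (100 * 198.0) = 122.0681 t·m/cm
Step 3 — trim = -2523 / 122.0681 ≈ -20.669 cm (5 s.f.)

-20.669 cm


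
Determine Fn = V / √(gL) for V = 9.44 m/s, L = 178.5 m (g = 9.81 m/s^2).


Formula: Fn = V / sqrt(g * L)
Step 1 — g * L = 9.81 * 178.5 = 1751.085
Step 2 — sqrt(g * L) = sqrt(1751.085) = 41.845968
Step 3 — Fn = 9.44 / 41.845968 ≈ 0.22559 (5 s.f.)

0.22559


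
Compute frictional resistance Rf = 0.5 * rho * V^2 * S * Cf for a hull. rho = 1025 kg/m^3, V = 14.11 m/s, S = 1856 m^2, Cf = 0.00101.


Formula: Rf = 0.5 * rho * V^2 * S * Cf
Step 1 — V^2 = 14.11^2 = 199.0921
Step 2 — 0.5 * rho * V^2 = 0.5 * 1025 * 199.0921 = 102034.70125
Step 3 — Rf = 102034.70125 * 1856 * 0.00101 ≈ 191270 N (5 s.f.)

191270 N


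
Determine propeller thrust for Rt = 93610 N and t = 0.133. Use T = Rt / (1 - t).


Formula: T = Rt / (1 - t)
Step 1 — (1 - t) = 1 - 0.133 = 0.867
Step 2 — T = 93610 / 0.867 ≈ 107970 N (5 s.f.)

107970 N


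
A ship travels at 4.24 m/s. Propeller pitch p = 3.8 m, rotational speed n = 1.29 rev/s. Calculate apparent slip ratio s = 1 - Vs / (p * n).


Formula: s = 1 - Vs / (p * n)
Step 1 — p * n = 3.8 * 1.29 = 4.902
Step 2 — Vs / (p*n) = 4.24 / 4.902 = 0.864953 (6 d.p.)
Step 3 — s = 1 - 0.864953 = 0.135047

0.135047


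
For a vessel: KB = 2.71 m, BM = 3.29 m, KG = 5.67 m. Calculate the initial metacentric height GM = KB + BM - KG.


Formula: GM = KB + BM - KG
Step 1 — KM = KB + BM = 2.71 + 3.29 = 6.0 m
Step 2 — GM = KM - KG = 6.0 - 5.67 = 0.33 m

0.33 m


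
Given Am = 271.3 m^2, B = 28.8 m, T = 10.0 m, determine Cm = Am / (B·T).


Formula: Cm = Am / (B * T)
Step 1 — B * T = 28.8 * 10.0 = 288.0 m^2
Step 2 — Cm = 271.3 / 288.0 ≈ 0.94201 (5 s.f.)

0.94201


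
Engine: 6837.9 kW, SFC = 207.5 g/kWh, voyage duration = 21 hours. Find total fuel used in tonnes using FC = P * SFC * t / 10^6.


Formula: FC (tonnes) = P * SFC * t / 1,000,000
Step 1 — P * SFC * t = 6837.9 * 207.5 * 21 = 29796149.25 g
Step 2 — FC (tonnes) = 29796149.25 / 1,000,000 ≈ 29.796 tonnes (5 s.f.)

29.796 tonnes


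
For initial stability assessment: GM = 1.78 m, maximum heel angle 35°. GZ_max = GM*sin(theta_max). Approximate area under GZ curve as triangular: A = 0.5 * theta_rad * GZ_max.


Formula: GZ_max = GM * sin(theta); Area = 0.5 * theta_rad * GZ_max
Step 1 — GZ_max = 1.78 * sin(35°) = 1.78 * 0.573576 = 1.020965 m
Step 2 — theta_rad = 35 * pi/180 = 0.610865 rad
Step 3 — Area = 0.5 * 0.610865 * 1.020965 ≈ 0.31184 m·rad (5 s.f.)

0.31184 m·rad


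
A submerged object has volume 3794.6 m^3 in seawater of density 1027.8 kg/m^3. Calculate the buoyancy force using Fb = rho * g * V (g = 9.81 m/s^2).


Formula: Fb = rho * g * V
Substituting: Fb = 1027.8 * 9.81 * 3794.6
Intermediate: 1027.8 * 9.81 = 10082.718
Result: Fb = 10082.718 * 3794.6 ≈ 38260000 N (5 s.f.)

38260000 N


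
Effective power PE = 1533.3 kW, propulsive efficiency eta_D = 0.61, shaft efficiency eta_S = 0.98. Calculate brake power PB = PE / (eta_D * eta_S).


Formula: PB = PE / (eta_D * eta_S)
Step 1 — combined efficiency = eta_D * eta_S = 0.61 * 0.98 = 0.5978
Step 2 — PB = 1533.3 / 0.5978 ≈ 2564.9 kW (5 s.f.)

2564.9 kW


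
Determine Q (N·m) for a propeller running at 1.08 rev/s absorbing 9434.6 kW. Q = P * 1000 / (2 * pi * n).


Formula: Q = P_W / (2 * pi * n)
Step 1 — P_W = 9434.6 kW * 1000 = 9434600.0 W
Step 2 — 2 * pi * n = 2 * pi * 1.08 = 6.78584
Step 3 — Q = 9434600.0 / 6.78584 ≈ 1390300 N·m (5 s.f.)

1390300 N·m


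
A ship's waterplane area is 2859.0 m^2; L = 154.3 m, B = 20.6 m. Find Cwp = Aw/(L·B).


Formula: Cwp = Aw / (L * B)
Step 1 — L * B = 154.3 * 20.6 = 3178.58 m^2
Step 2 — Cwp = 2859.0 / 3178.58 ≈ 0.89946 (5 s.f.)

0.89946


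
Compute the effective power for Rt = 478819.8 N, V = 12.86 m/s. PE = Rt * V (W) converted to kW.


Formula: PE = Rt * V / 1000 (kW)
Step 1 — PE (W) = 478819.8 * 12.86 = 6157622.628 W
Step 2 — PE (kW) = 6157622.628 / 1000 ≈ 6157.6 kW (5 s.f.)

6157.6 kW


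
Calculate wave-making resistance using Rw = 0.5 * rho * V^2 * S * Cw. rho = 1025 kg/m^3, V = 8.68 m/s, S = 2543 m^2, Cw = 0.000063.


Formula: Rw = 0.5 * rho * V^2 * S * Cw
Step 1 — V^2 = 8.68^2 = 75.3424
Step 2 — 0.5 * rho * V^2 = 0.5 * 1025 * 75.3424 = 38612.98
Step 3 — Rw = 38612.98 * 2543 * 0.000063 ≈ 6186.1 N (5 s.f.)

6186.1 N


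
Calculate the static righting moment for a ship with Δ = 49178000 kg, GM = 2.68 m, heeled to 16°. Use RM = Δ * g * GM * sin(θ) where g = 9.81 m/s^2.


Formula: GZ = GM * sin(theta); RM = disp * g * GZ
Step 1 — GZ = 2.68 * sin(16°) = 2.68 * 0.275637 = 0.738707 m
Step 2 — RM = 49178000 * 9.81 * 0.738707 ≈ 356380000 N·m (5 s.f.)

356380000 N·m


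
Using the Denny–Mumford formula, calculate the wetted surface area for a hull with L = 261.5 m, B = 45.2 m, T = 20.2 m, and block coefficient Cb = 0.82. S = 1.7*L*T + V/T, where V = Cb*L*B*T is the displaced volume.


Formula: S = 1.7*L*T + V/T with V = Cb*L*B*T, i.e. S = L * (1.7*T + Cb*B)
Step 1 — 1.7*T = 1.7 * 20.2 = 34.34 m
Step 2 — Cb*B = 0.82 * 45.2 = 37.064 m
Step 3 — 1.7*T + Cb*B = 34.34 + 37.064 = 71.404 m
Step 4 — S = 261.5 * 71.404 ≈ 18672 m^2 (5 s.f.)

18672 m^2


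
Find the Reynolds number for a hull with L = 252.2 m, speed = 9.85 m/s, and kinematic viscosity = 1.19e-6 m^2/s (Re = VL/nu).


Formula: Re = V * L / nu
Step 1 — V * L = 9.85 * 252.2 = 2484.17 m^2/s
Step 2 — Re = 2484.17 / 1.19e-6 = 2.09e+09

2.09e+09


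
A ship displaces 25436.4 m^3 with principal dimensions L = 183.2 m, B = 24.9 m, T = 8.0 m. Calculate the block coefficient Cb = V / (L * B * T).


Formula: Cb = V / (L * B * T)
Step 1 — L * B * T = 183.2 * 24.9 * 8.0 = 36493.44 m^3
Step 2 — Cb = 25436.4 / 36493.44 ≈ 0.69701 (5 s.f.)

0.69701


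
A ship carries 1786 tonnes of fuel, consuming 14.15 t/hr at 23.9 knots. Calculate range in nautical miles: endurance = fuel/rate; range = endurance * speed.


Formula: endurance = fuel / rate; range = endurance * speed
Step 1 — endurance = 1786 / 14.15 = 126.2191 hours
Step 2 — range = 126.2191 * 23.9 ≈ 3016.6 nautical miles (5 s.f.)

3016.6 NM


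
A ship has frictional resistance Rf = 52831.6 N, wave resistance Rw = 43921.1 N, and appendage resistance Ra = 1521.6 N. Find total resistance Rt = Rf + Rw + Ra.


Formula: Rt = Rf + Rw + Ra
Substituting: Rt = 52831.6 + 43921.1 + 1521.6
Result: Rt = 98274.3 N

98274.3 N


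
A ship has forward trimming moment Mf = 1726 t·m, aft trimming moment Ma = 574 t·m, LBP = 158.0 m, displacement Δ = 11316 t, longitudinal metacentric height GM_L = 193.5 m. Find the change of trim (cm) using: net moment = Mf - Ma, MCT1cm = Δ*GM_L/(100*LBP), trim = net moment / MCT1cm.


Formula: net trimming moment = Mf - Ma; MCT1cm = Δ*GM_L/(100*LBP); trim = net moment / MCT1cm
Step 1 — net trimming moment = 1726 - 574 = 1152 t·m
Step 2 — MCT1cm = 11316 * 193.5 / (100 * 158.0) = 138.5852 t·m/cm
Step 3 — trim = 1152 / 138.5852 ≈ 8.3126 cm (5 s.f.)

8.3126 cm


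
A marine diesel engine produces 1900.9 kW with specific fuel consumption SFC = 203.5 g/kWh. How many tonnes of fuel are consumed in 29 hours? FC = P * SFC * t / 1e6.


Formula: FC (tonnes) = P * SFC * t / 1,000,000
Step 1 — P * SFC * t = 1900.9 * 203.5 * 29 = 11218161.35 g
Step 2 — FC (tonnes) = 11218161.35 / 1,000,000 ≈ 11.218 tonnes (5 s.f.)

11.218 tonnes


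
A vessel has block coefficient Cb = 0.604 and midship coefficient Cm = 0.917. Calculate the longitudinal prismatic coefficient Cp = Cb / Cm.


Formula: Cp = Cb / Cm
Substituting: Cp = 0.604 / 0.917
Result: Cp ≈ 0.65867 (5 s.f.)

0.65867


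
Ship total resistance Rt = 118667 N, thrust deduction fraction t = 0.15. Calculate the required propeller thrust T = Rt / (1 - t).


Formula: T = Rt / (1 - t)
Step 1 — (1 - t) = 1 - 0.15 = 0.85
Step 2 — T = 118667 / 0.85 ≈ 139610 N (5 s.f.)

139610 N


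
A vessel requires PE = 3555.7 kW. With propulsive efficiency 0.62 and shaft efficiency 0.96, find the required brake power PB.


Formula: PB = PE / (eta_D * eta_S)
Step 1 — combined efficiency = eta_D * eta_S = 0.62 * 0.96 = 0.5952
Step 2 — PB = 3555.7 / 0.5952 ≈ 5974.0 kW (5 s.f.)

5974.0 kW


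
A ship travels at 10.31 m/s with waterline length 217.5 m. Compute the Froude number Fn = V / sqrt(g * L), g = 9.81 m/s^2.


Formula: Fn = V / sqrt(g * L)
Step 1 — g * L = 9.81 * 217.5 = 2133.675
Step 2 — sqrt(g * L) = sqrt(2133.675) = 46.19172
Step 3 — Fn = 10.31 / 46.19172 ≈ 0.22320 (5 s.f.)

0.22320


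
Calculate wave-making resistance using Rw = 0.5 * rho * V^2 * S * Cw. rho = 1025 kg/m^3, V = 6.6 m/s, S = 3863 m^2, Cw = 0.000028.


Formula: Rw = 0.5 * rho * V^2 * S * Cw
Step 1 — V^2 = 6.6^2 = 43.56
Step 2 — 0.5 * rho * V^2 = 0.5 * 1025 * 43.56 = 22324.5
Step 3 — Rw = 22324.5 * 3863 * 0.000028 ≈ 2414.7 N (5 s.f.)

2414.7 N


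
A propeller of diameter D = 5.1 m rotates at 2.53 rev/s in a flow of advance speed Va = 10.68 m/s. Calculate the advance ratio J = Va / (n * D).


Formula: J = Va / (n * D)
Step 1 — n * D = 2.53 * 5.1 = 12.903
Step 2 — J = 10.68 / 12.903 ≈ 0.82771 (5 s.f.)

0.82771


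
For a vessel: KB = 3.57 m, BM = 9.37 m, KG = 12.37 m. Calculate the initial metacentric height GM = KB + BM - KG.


Formula: GM = KB + BM - KG
Step 1 — KM = KB + BM = 3.57 + 9.37 = 12.94 m
Step 2 — GM = KM - KG = 12.94 - 12.37 = 0.57 m

0.57 m


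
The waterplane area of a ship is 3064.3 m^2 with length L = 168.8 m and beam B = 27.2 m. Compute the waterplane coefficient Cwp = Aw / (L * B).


Formula: Cwp = Aw / (L * B)
Step 1 — L * B = 168.8 * 27.2 = 4591.36 m^2
Step 2 — Cwp = 3064.3 / 4591.36 ≈ 0.66741 (5 s.f.)

0.66741


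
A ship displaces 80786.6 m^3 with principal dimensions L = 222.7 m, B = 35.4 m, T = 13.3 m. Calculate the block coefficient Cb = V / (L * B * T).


Formula: Cb = V / (L * B * T)
Step 1 — L * B * T = 222.7 * 35.4 * 13.3 = 104851.614 m^3
Step 2 — Cb = 80786.6 / 104851.614 ≈ 0.77049 (5 s.f.)

0.77049


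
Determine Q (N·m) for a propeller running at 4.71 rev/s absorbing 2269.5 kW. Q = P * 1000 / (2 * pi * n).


Formula: Q = P_W / (2 * pi * n)
Step 1 — P_W = 2269.5 kW * 1000 = 2269500.0 W
Step 2 — 2 * pi * n = 2 * pi * 4.71 = 29.593803
Step 3 — Q = 2269500.0 / 29.593803 ≈ 76688 N·m (5 s.f.)

76688 N·m


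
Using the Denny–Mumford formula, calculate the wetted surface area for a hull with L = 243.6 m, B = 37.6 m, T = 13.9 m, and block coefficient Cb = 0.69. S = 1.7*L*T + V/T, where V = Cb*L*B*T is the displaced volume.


Formula: S = 1.7*L*T + V/T with V = Cb*L*B*T, i.e. S = L * (1.7*T + Cb*B)
Step 1 — 1.7*T = 1.7 * 13.9 = 23.63 m
Step 2 — Cb*B = 0.69 * 37.6 = 25.944 m
Step 3 — 1.7*T + Cb*B = 23.63 + 25.944 = 49.574 m
Step 4 — S = 243.6 * 49.574 ≈ 12076 m^2 (5 s.f.)

12076 m^2


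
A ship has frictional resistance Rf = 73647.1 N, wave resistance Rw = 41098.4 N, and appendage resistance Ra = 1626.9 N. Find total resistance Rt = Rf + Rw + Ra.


Formula: Rt = Rf + Rw + Ra
Substituting: Rt = 73647.1 + 41098.4 + 1626.9
Result: Rt = 116372.4 N

116372.4 N


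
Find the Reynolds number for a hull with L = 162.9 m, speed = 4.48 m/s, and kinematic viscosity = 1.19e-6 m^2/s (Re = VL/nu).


Formula: Re = V * L / nu
Step 1 — V * L = 4.48 * 162.9 = 729.792 m^2/s
Step 2 — Re = 729.792 / 1.19e-6 = 6.13e+08

6.13e+08


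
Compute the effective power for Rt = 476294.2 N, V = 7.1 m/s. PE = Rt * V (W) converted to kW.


Formula: PE = Rt * V / 1000 (kW)
Step 1 — PE (W) = 476294.2 * 7.1 = 3381688.82 W
Step 2 — PE (kW) = 3381688.82 / 1000 ≈ 3381.7 kW (5 s.f.)

3381.7 kW


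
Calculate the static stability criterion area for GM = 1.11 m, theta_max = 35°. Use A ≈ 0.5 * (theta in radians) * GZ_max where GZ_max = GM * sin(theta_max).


Formula: GZ_max = GM * sin(theta); Area = 0.5 * theta_rad * GZ_max
Step 1 — GZ_max = 1.11 * sin(35°) = 1.11 * 0.573576 = 0.636669 m
Step 2 — theta_rad = 35 * pi/180 = 0.610865 rad
Step 3 — Area = 0.5 * 0.610865 * 0.636669 ≈ 0.19446 m·rad (5 s.f.)

0.19446 m·rad


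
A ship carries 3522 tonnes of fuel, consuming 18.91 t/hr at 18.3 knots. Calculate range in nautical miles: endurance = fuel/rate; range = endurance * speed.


Formula: endurance = fuel / rate; range = endurance * speed
Step 1 — endurance = 3522 / 18.91 = 186.2507 hours
Step 2 — range = 186.2507 * 18.3 ≈ 3408.4 nautical miles (5 s.f.)

3408.4 NM


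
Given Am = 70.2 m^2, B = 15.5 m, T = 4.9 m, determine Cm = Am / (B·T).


Formula: Cm = Am / (B * T)
Step 1 — B * T = 15.5 * 4.9 = 75.95 m^2
Step 2 — Cm = 70.2 / 75.95 ≈ 0.92429 (5 s.f.)

0.92429


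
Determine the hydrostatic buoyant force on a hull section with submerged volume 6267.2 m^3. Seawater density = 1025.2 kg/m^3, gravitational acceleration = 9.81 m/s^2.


Formula: Fb = rho * g * V
Substituting: Fb = 1025.2 * 9.81 * 6267.2
Intermediate: 1025.2 * 9.81 = 10057.212
Result: Fb = 10057.212 * 6267.2 ≈ 63031000 N (5 s.f.)

63031000 N


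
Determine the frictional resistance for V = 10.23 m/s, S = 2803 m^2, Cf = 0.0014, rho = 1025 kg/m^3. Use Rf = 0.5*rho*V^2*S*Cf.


Formula: Rf = 0.5 * rho * V^2 * S * Cf
Step 1 — V^2 = 10.23^2 = 104.6529
Step 2 — 0.5 * rho * V^2 = 0.5 * 1025 * 104.6529 = 53634.61125
Step 3 — Rf = 53634.61125 * 2803 * 0.0014 ≈ 210470 N (5 s.f.)

210470 N


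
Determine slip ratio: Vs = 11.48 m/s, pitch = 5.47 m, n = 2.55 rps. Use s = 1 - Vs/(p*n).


Formula: s = 1 - Vs / (p * n)
Step 1 — p * n = 5.47 * 2.55 = 13.9485
Step 2 — Vs / (p*n) = 11.48 / 13.9485 = 0.823028 (6 d.p.)
Step 3 — s = 1 - 0.823028 = 0.176972

0.176972


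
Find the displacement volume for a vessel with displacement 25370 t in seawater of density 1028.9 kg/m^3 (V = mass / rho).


Formula: V = mass / rho
Step 1 — convert tonnes to kg: 25370 t * 1000 = 25370000 kg
Step 2 — V = 25370000 / 1028.9 ≈ 24657 m^3 (5 s.f.)

24657 m^3


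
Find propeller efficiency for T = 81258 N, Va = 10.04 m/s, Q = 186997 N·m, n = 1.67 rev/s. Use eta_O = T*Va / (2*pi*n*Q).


Formula: eta = T * Va / (2 * pi * n * Q)
Step 1 — numerator = T * Va = 81258 * 10.04 = 815830.32
Step 2 — 2 * pi * n = 2 * pi * 1.67 = 10.492919
Step 3 — denominator = 10.492919 * 186997 = 1962144.37
Step 4 — eta = 815830.32 / 1962144.37 ≈ 0.41579 (5 s.f.)

0.41579


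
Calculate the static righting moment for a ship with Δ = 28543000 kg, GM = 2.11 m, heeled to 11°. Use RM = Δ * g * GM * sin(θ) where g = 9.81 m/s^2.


Formula: GZ = GM * sin(theta); RM = disp * g * GZ
Step 1 — GZ = 2.11 * sin(11°) = 2.11 * 0.190809 = 0.402607 m
Step 2 — RM = 28543000 * 9.81 * 0.402607 ≈ 112730000 N·m (5 s.f.)

112730000 N·m


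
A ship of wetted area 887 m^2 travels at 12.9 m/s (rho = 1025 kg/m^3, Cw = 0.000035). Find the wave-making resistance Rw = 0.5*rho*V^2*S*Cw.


Formula: Rw = 0.5 * rho * V^2 * S * Cw
Step 1 — V^2 = 12.9^2 = 166.41
Step 2 — 0.5 * rho * V^2 = 0.5 * 1025 * 166.41 = 85285.125
Step 3 — Rw = 85285.125 * 887 * 0.000035 ≈ 2647.7 N (5 s.f.)

2647.7 N


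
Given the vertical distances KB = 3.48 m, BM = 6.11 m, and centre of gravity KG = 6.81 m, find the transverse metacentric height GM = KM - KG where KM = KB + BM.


Formula: GM = KB + BM - KG
Step 1 — KM = KB + BM = 3.48 + 6.11 = 9.59 m
Step 2 — GM = KM - KG = 9.59 - 6.81 = 2.78 m

2.78 m


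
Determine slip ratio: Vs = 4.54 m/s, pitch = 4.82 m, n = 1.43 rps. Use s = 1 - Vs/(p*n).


Formula: s = 1 - Vs / (p * n)
Step 1 — p * n = 4.82 * 1.43 = 6.8926
Step 2 — Vs / (p*n) = 4.54 / 6.8926 = 0.658677 (6 d.p.)
Step 3 — s = 1 - 0.658677 = 0.341323

0.341323


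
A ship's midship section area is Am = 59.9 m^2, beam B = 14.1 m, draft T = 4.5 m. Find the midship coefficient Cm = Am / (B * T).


Formula: Cm = Am / (B * T)
Step 1 — B * T = 14.1 * 4.5 = 63.45 m^2
Step 2 — Cm = 59.9 / 63.45 ≈ 0.94405 (5 s.f.)

0.94405


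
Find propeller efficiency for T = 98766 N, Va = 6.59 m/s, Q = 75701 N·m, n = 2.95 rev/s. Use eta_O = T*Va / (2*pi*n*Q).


Formula: eta = T * Va / (2 * pi * n * Q)
Step 1 — numerator = T * Va = 98766 * 6.59 = 650867.94
Step 2 — 2 * pi * n = 2 * pi * 2.95 = 18.535397
Step 3 — denominator = 18.535397 * 75701 = 1403148.09
Step 4 — eta = 650867.94 / 1403148.09 ≈ 0.46386 (5 s.f.)

0.46386


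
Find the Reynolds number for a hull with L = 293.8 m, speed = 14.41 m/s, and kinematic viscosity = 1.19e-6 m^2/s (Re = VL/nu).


Formula: Re = V * L / nu
Step 1 — V * L = 14.41 * 293.8 = 4233.658 m^2/s
Step 2 — Re = 4233.658 / 1.19e-6 = 3.56e+09

3.56e+09


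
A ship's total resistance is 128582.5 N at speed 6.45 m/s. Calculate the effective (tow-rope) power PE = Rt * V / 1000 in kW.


Formula: PE = Rt * V / 1000 (kW)
Step 1 — PE (W) = 128582.5 * 6.45 = 829357.125 W
Step 2 — PE (kW) = 829357.125 / 1000 ≈ 829.36 kW (5 s.f.)

829.36 kW


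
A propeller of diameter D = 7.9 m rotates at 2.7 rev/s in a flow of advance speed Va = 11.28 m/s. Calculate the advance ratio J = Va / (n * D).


Formula: J = Va / (n * D)
Step 1 — n * D = 2.7 * 7.9 = 21.33
Step 2 — J = 11.28 / 21.33 ≈ 0.52883 (5 s.f.)

0.52883


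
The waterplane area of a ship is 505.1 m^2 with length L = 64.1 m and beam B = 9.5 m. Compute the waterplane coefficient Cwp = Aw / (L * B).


Formula: Cwp = Aw / (L * B)
Step 1 — L * B = 64.1 * 9.5 = 608.95 m^2
Step 2 — Cwp = 505.1 / 608.95 ≈ 0.82946 (5 s.f.)

0.82946


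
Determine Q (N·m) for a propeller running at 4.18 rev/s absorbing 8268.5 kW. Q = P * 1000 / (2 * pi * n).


Formula: Q = P_W / (2 * pi * n)
Step 1 — P_W = 8268.5 kW * 1000 = 8268500.0 W
Step 2 — 2 * pi * n = 2 * pi * 4.18 = 26.263715
Step 3 — Q = 8268500.0 / 26.263715 ≈ 314830 N·m (5 s.f.)

314830 N·m


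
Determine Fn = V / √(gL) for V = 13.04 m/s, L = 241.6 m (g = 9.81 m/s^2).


Formula: Fn = V / sqrt(g * L)
Step 1 — g * L = 9.81 * 241.6 = 2370.096
Step 2 — sqrt(g * L) = sqrt(2370.096) = 48.683632
Step 3 — Fn = 13.04 / 48.683632 ≈ 0.26785 (5 s.f.)

0.26785


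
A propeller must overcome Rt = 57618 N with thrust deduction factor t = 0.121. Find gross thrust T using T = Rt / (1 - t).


Formula: T = Rt / (1 - t)
Step 1 — (1 - t) = 1 - 0.121 = 0.879
Step 2 — T = 57618 / 0.879 ≈ 65549 N (5 s.f.)

65549 N


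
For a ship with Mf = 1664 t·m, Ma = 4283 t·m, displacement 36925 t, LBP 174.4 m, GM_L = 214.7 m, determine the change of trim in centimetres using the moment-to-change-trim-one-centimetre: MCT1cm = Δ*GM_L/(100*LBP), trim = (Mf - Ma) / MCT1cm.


Formula: net trimming moment = Mf - Ma; MCT1cm = Δ*GM_L/(100*LBP); trim = net moment / MCT1cm
Step 1 — net trimming moment = 1664 - 4283 = -2619 t·m
Step 2 — MCT1cm = 36925 * 214.7 / (100 * 174.4) = 454.5755 t·m/cm
Step 3 — trim = -2619 / 454.5755 ≈ -5.7614 cm (5 s.f.)

-5.7614 cm


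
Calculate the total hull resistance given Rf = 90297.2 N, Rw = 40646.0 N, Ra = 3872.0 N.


Formula: Rt = Rf + Rw + Ra
Substituting: Rt = 90297.2 + 40646.0 + 3872.0
Result: Rt = 134815.2 N

134815.2 N


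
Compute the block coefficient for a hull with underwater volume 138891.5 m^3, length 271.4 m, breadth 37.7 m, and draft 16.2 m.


Formula: Cb = V / (L * B * T)
Step 1 — L * B * T = 271.4 * 37.7 * 16.2 = 165754.836 m^3
Step 2 — Cb = 138891.5 / 165754.836 ≈ 0.83793 (5 s.f.)

0.83793


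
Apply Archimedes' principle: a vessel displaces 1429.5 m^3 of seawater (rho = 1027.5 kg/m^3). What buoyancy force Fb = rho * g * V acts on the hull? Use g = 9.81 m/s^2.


Formula: Fb = rho * g * V
Substituting: Fb = 1027.5 * 9.81 * 1429.5
Intermediate: 1027.5 * 9.81 = 10079.775
Result: Fb = 10079.775 * 1429.5 ≈ 14409000 N (5 s.f.)

14409000 N


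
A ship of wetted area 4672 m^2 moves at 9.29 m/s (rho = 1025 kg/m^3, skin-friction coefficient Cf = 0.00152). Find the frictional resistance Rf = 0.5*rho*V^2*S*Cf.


Formula: Rf = 0.5 * rho * V^2 * S * Cf
Step 1 — V^2 = 9.29^2 = 86.3041
Step 2 — 0.5 * rho * V^2 = 0.5 * 1025 * 86.3041 = 44230.85125
Step 3 — Rf = 44230.85125 * 4672 * 0.00152 ≈ 314100 N (5 s.f.)

314100 N


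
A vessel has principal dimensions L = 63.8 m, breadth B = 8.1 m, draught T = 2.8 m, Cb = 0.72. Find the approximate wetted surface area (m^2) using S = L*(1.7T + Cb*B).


Formula: S = 1.7*L*T + V/T with V = Cb*L*B*T, i.e. S = L * (1.7*T + Cb*B)
Step 1 — 1.7*T = 1.7 * 2.8 = 4.76 m
Step 2 — Cb*B = 0.72 * 8.1 = 5.832 m
Step 3 — 1.7*T + Cb*B = 4.76 + 5.832 = 10.592 m
Step 4 — S = 63.8 * 10.592 ≈ 675.77 m^2 (5 s.f.)

675.77 m^2


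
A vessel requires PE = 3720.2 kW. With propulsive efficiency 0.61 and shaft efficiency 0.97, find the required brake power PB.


Formula: PB = PE / (eta_D * eta_S)
Step 1 — combined efficiency = eta_D * eta_S = 0.61 * 0.97 = 0.5917
Step 2 — PB = 3720.2 / 0.5917 ≈ 6287.3 kW (5 s.f.)

6287.3 kW


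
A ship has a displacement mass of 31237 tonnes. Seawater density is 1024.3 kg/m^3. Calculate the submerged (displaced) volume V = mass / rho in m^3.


Formula: V = mass / rho
Step 1 — convert tonnes to kg: 31237 t * 1000 = 31237000 kg
Step 2 — V = 31237000 / 1024.3 ≈ 30496 m^3 (5 s.f.)

30496 m^3


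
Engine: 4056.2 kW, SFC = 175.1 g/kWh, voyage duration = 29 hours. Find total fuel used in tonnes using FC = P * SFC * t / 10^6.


Formula: FC (tonnes) = P * SFC * t / 1,000,000
Step 1 — P * SFC * t = 4056.2 * 175.1 * 29 = 20596977.98 g
Step 2 — FC (tonnes) = 20596977.98 / 1,000,000 ≈ 20.597 tonnes (5 s.f.)

20.597 tonnes


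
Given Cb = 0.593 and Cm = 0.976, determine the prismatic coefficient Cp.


Formula: Cp = Cb / Cm
Substituting: Cp = 0.593 / 0.976
Result: Cp ≈ 0.60758 (5 s.f.)

0.60758


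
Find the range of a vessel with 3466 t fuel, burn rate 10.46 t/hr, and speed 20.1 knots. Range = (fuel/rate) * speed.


Formula: endurance = fuel / rate; range = endurance * speed
Step 1 — endurance = 3466 / 10.46 = 331.3576 hours
Step 2 — range = 331.3576 * 20.1 ≈ 6660.3 nautical miles (5 s.f.)

6660.3 NM


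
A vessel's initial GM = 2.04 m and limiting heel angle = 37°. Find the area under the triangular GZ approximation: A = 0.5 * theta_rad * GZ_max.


Formula: GZ_max = GM * sin(theta); Area = 0.5 * theta_rad * GZ_max
Step 1 — GZ_max = 2.04 * sin(37°) = 2.04 * 0.601815 = 1.227703 m
Step 2 — theta_rad = 37 * pi/180 = 0.645772 rad
Step 3 — Area = 0.5 * 0.645772 * 1.227703 ≈ 0.39641 m·rad (5 s.f.)

0.39641 m·rad


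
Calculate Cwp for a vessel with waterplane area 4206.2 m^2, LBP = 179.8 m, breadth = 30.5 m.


Formula: Cwp = Aw / (L * B)
Step 1 — L * B = 179.8 * 30.5 = 5483.9 m^2
Step 2 — Cwp = 4206.2 / 5483.9 ≈ 0.76701 (5 s.f.)

0.76701


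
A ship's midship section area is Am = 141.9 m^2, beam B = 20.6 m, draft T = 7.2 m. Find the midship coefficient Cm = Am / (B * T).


Formula: Cm = Am / (B * T)
Step 1 — B * T = 20.6 * 7.2 = 148.32 m^2
Step 2 — Cm = 141.9 / 148.32 ≈ 0.95672 (5 s.f.)

0.95672


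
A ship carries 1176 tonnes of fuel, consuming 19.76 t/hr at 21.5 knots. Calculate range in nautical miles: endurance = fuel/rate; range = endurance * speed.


Formula: endurance = fuel / rate; range = endurance * speed
Step 1 — endurance = 1176 / 19.76 = 59.5142 hours
Step 2 — range = 59.5142 * 21.5 ≈ 1279.6 nautical miles (5 s.f.)

1279.6 NM


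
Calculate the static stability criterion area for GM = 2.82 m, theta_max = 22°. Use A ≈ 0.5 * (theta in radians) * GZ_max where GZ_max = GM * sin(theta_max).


Formula: GZ_max = GM * sin(theta); Area = 0.5 * theta_rad * GZ_max
Step 1 — GZ_max = 2.82 * sin(22°) = 2.82 * 0.374607 = 1.056392 m
Step 2 — theta_rad = 22 * pi/180 = 0.383972 rad
Step 3 — Area = 0.5 * 0.383972 * 1.056392 ≈ 0.20281 m·rad (5 s.f.)

0.20281 m·rad


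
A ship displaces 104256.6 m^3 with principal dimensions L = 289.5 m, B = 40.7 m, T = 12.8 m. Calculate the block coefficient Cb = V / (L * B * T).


Formula: Cb = V / (L * B * T)
Step 1 — L * B * T = 289.5 * 40.7 * 12.8 = 150817.92 m^3
Step 2 — Cb = 104256.6 / 150817.92 ≈ 0.69127 (5 s.f.)

0.69127


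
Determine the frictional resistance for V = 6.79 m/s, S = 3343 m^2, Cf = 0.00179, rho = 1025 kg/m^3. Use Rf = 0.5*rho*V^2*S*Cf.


Formula: Rf = 0.5 * rho * V^2 * S * Cf
Step 1 — V^2 = 6.79^2 = 46.1041
Step 2 — 0.5 * rho * V^2 = 0.5 * 1025 * 46.1041 = 23628.35125
Step 3 — Rf = 23628.35125 * 3343 * 0.00179 ≈ 141390 N (5 s.f.)

141390 N


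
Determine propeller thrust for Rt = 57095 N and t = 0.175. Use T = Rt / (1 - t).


Formula: T = Rt / (1 - t)
Step 1 — (1 - t) = 1 - 0.175 = 0.825
Step 2 — T = 57095 / 0.825 ≈ 69206 N (5 s.f.)

69206 N


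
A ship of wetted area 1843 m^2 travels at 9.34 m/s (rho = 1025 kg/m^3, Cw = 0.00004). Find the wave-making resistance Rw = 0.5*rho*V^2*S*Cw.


Formula: Rw = 0.5 * rho * V^2 * S * Cw
Step 1 — V^2 = 9.34^2 = 87.2356
Step 2 — 0.5 * rho * V^2 = 0.5 * 1025 * 87.2356 = 44708.245
Step 3 — Rw = 44708.245 * 1843 * 0.00004 ≈ 3295.9 N (5 s.f.)

3295.9 N


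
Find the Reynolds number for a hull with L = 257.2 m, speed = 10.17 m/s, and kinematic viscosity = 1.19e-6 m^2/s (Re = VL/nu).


Formula: Re = V * L / nu
Step 1 — V * L = 10.17 * 257.2 = 2615.724 m^2/s
Step 2 — Re = 2615.724 / 1.19e-6 = 2.20e+09

2.20e+09


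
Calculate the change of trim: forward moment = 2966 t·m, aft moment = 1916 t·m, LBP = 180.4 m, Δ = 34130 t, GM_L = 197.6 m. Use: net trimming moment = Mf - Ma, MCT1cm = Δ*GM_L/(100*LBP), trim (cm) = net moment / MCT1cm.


Formula: net trimming moment = Mf - Ma; MCT1cm = Δ*GM_L/(100*LBP); trim = net moment / MCT1cm
Step 1 — net trimming moment = 2966 - 1916 = 1050 t·m
Step 2 — MCT1cm = 34130 * 197.6 / (100 * 180.4) = 373.8408 t·m/cm
Step 3 — trim = 1050 / 373.8408 ≈ 2.8087 cm (5 s.f.)

2.8087 cm


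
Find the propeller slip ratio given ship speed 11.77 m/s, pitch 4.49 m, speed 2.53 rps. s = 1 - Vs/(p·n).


Formula: s = 1 - Vs / (p * n)
Step 1 — p * n = 4.49 * 2.53 = 11.3597
Step 2 — Vs / (p*n) = 11.77 / 11.3597 = 1.036119 (6 d.p.)
Step 3 — s = 1 - 1.036119 = -0.036119

-0.036119


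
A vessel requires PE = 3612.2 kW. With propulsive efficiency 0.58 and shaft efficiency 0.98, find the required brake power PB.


Formula: PB = PE / (eta_D * eta_S)
Step 1 — combined efficiency = eta_D * eta_S = 0.58 * 0.98 = 0.5684
Step 2 — PB = 3612.2 / 0.5684 ≈ 6355.0 kW (5 s.f.)

6355.0 kW


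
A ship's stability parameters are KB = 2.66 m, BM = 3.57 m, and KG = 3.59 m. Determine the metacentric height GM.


Formula: GM = KB + BM - KG
Step 1 — KM = KB + BM = 2.66 + 3.57 = 6.23 m
Step 2 — GM = KM - KG = 6.23 - 3.59 = 2.64 m

2.64 m


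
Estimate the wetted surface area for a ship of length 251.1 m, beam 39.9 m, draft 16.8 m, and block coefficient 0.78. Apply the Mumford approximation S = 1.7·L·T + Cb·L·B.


Formula: S = 1.7*L*T + V/T with V = Cb*L*B*T, i.e. S = L * (1.7*T + Cb*B)
Step 1 — 1.7*T = 1.7 * 16.8 = 28.56 m
Step 2 — Cb*B = 0.78 * 39.9 = 31.122 m
Step 3 — 1.7*T + Cb*B = 28.56 + 31.122 = 59.682 m
Step 4 — S = 251.1 * 59.682 ≈ 14986 m^2 (5 s.f.)

14986 m^2


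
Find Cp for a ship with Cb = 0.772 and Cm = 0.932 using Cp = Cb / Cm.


Formula: Cp = Cb / Cm
Substituting: Cp = 0.772 / 0.932
Result: Cp ≈ 0.82833 (5 s.f.)

0.82833


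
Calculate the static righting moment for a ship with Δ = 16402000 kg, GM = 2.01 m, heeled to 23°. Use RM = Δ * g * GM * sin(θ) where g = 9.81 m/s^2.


Formula: GZ = GM * sin(theta); RM = disp * g * GZ
Step 1 — GZ = 2.01 * sin(23°) = 2.01 * 0.390731 = 0.785369 m
Step 2 — RM = 16402000 * 9.81 * 0.785369 ≈ 126370000 N·m (5 s.f.)

126370000 N·m


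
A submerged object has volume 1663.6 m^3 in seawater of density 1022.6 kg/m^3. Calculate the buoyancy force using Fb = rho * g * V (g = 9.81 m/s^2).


Formula: Fb = rho * g * V
Substituting: Fb = 1022.6 * 9.81 * 1663.6
Intermediate: 1022.6 * 9.81 = 10031.706
Result: Fb = 10031.706 * 1663.6 ≈ 16689000 N (5 s.f.)

16689000 N


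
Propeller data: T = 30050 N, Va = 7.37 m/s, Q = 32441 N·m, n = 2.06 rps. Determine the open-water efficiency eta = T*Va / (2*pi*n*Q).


Formula: eta = T * Va / (2 * pi * n * Q)
Step 1 — numerator = T * Va = 30050 * 7.37 = 221468.5
Step 2 — 2 * pi * n = 2 * pi * 2.06 = 12.943362
Step 3 — denominator = 12.943362 * 32441 = 419895.61
Step 4 — eta = 221468.5 / 419895.61 ≈ 0.52744 (5 s.f.)

0.52744


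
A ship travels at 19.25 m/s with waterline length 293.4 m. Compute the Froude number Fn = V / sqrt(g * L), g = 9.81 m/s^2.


Formula: Fn = V / sqrt(g * L)
Step 1 — g * L = 9.81 * 293.4 = 2878.254
Step 2 — sqrt(g * L) = sqrt(2878.254) = 53.649362
Step 3 — Fn = 19.25 / 53.649362 ≈ 0.35881 (5 s.f.)

0.35881


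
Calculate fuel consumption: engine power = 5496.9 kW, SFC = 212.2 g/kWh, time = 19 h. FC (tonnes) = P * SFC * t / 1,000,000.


Formula: FC (tonnes) = P * SFC * t / 1,000,000
Step 1 — P * SFC * t = 5496.9 * 212.2 * 19 = 22162401.42 g
Step 2 — FC (tonnes) = 22162401.42 / 1,000,000 ≈ 22.162 tonnes (5 s.f.)

22.162 tonnes


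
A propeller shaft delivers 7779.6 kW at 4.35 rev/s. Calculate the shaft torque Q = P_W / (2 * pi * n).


Formula: Q = P_W / (2 * pi * n)
Step 1 — P_W = 7779.6 kW * 1000 = 7779600.0 W
Step 2 — 2 * pi * n = 2 * pi * 4.35 = 27.331856
Step 3 — Q = 7779600.0 / 27.331856 ≈ 284630 N·m (5 s.f.)

284630 N·m


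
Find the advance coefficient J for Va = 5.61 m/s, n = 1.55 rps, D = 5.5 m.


Formula: J = Va / (n * D)
Step 1 — n * D = 1.55 * 5.5 = 8.525
Step 2 — J = 5.61 / 8.525 ≈ 0.65806 (5 s.f.)

0.65806
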